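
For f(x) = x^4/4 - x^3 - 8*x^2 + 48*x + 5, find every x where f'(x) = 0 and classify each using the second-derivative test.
f'(x) = x^3 - 3*x^2 - 16*x + 48

Solve f'(x) = 0:
  Factor: x^3 - 3*x^2 - 16*x + 48 = (x - 4)*(x - 3)*(x + 4) = 0.
  ⇒ x = -4, 3, 4

f''(x) = 3*x^2 - 6*x - 16
Second-derivative test at each critical point:
  f''(-4) = 56 > 0 → local minimum
  f''(3) = -7 < 0 → local maximum
  f''(4) = 8 > 0 → local minimum

Critical points: x = -4 (local minimum); x = 3 (local maximum); x = 4 (local minimum)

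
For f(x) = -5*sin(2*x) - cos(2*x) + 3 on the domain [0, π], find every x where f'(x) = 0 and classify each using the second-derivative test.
f'(x) = 2*sin(2*x) - 10*cos(2*x)

Solve f'(x) = 0 on [0, π]:
  f'(x) = 0 ⇔ -5*cos(2*x) = -sin(2*x) ⇔ tan(2*x) = 5, i.e. 2*x = arctan(5) + nπ; keep the solutions lying in [0, π].
  ⇒ x = atan(5)/2 ≈ 0.6867, atan(5)/2 + pi/2 ≈ 2.2575

f''(x) = 20*sin(2*x) + 4*cos(2*x)
Second-derivative test at each critical point:
  f''(0.6867) = 20.3961 > 0 → local minimum
  f''(2.2575) = -20.3961 < 0 → local maximum

Critical points: x = atan(5)/2 ≈ 0.6867 (local minimum); x = atan(5)/2 + pi/2 ≈ 2.2575 (local maximum)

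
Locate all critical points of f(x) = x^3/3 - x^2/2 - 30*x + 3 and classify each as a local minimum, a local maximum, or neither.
f'(x) = x^2 - x - 30

Solve f'(x) = 0:
  Factor: x^2 - x - 30 = (x - 6)*(x + 5) = 0.
  ⇒ x = -5, 6

f''(x) = 2*x - 1
Second-derivative test at each critical point:
  f''(-5) = -11 < 0 → local maximum
  f''(6) = 11 > 0 → local minimum

Critical points: x = -5 (local maximum); x = 6 (local minimum)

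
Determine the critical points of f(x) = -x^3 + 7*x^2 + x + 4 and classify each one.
f'(x) = -3*x^2 + 14*x + 1

Solve f'(x) = 0:
  3*x^2 - 14*x - 1 = 0 has no rational roots; quadratic formula: x = (14 ± √208)/6.
  ⇒ x = 7/3 - 2*sqrt(13)/3 ≈ -0.0704, 7/3 + 2*sqrt(13)/3 ≈ 4.7370

f''(x) = 14 - 6*x
Second-derivative test at each critical point:
  f''(-0.0704) = 14.4222 > 0 → local minimum
  f''(4.7370) = -14.4222 < 0 → local maximum

Critical points: x = 7/3 - 2*sqrt(13)/3 ≈ -0.0704 (local minimum); x = 7/3 + 2*sqrt(13)/3 ≈ 4.7370 (local maximum)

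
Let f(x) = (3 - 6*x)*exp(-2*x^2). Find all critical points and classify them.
f'(x) = 6*(2*x*(2*x - 1) - 1)*exp(-2*x^2)

Solve f'(x) = 0:
  f'(x) = (24*x^2 - 12*x - 6)·exp(-2*x^2) and exp(-2*x^2) > 0 for every x, so f'(x) = 0 ⇔ 24*x^2 - 12*x - 6 = 0.
  Factor: 24*x^2 - 12*x - 6 = 6*(4*x^2 - 2*x - 1); 4*x^2 - 2*x - 1 = 0 has no rational roots; quadratic formula: x = (2 ± √20)/8.
  ⇒ x = 1/4 - sqrt(5)/4 ≈ -0.3090, 1/4 + sqrt(5)/4 ≈ 0.8090

f''(x) = 12*(4*x^2*(1 - 2*x) + 6*x - 1)*exp(-2*x^2)
Second-derivative test at each critical point:
  f''(-0.3090) = -22.1678 < 0 → local maximum
  f''(0.8090) = 7.2472 > 0 → local minimum

Critical points: x = 1/4 - sqrt(5)/4 ≈ -0.3090 (local maximum); x = 1/4 + sqrt(5)/4 ≈ 0.8090 (local minimum)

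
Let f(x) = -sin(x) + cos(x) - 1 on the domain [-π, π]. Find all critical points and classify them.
f'(x) = -sin(x) - cos(x)

Solve f'(x) = 0 on [-π, π]:
  f'(x) = 0 ⇔ -cos(x) = sin(x) ⇔ tan(x) = -1, i.e. x = arctan(-1) + nπ; keep the solutions lying in [-π, π].
  ⇒ x = -pi/4 ≈ -0.7854, 3*pi/4 ≈ 2.3562

f''(x) = sin(x) - cos(x)
Second-derivative test at each critical point:
  f''(-0.7854) = -1.4142 < 0 → local maximum
  f''(2.3562) = 1.4142 > 0 → local minimum

Critical points: x = -pi/4 ≈ -0.7854 (local maximum); x = 3*pi/4 ≈ 2.3562 (local minimum)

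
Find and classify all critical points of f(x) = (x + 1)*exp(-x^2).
f'(x) = (-2*x*(x + 1) + 1)*exp(-x^2)

Solve f'(x) = 0:
  f'(x) = (-2*x^2 - 2*x + 1)·exp(-x^2) and exp(-x^2) > 0 for every x, so f'(x) = 0 ⇔ -2*x^2 - 2*x + 1 = 0.
  2*x^2 + 2*x - 1 = 0 has no rational roots; quadratic formula: x = (-2 ± √12)/4.
  ⇒ x = -sqrt(3)/2 - 1/2 ≈ -1.3660, -1/2 + sqrt(3)/2 ≈ 0.3660

f''(x) = 2*(2*x^2*(x + 1) - 3*x - 1)*exp(-x^2)
Second-derivative test at each critical point:
  f''(-1.3660) = 0.5360 > 0 → local minimum
  f''(0.3660) = -3.0297 < 0 → local maximum

Critical points: x = -sqrt(3)/2 - 1/2 ≈ -1.3660 (local minimum); x = -1/2 + sqrt(3)/2 ≈ 0.3660 (local maximum)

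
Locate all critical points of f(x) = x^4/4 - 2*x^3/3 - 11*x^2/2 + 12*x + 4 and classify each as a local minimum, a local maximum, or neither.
f'(x) = x^3 - 2*x^2 - 11*x + 12

Solve f'(x) = 0:
  Factor: x^3 - 2*x^2 - 11*x + 12 = (x - 4)*(x - 1)*(x + 3) = 0.
  ⇒ x = -3, 1, 4

f''(x) = 3*x^2 - 4*x - 11
Second-derivative test at each critical point:
  f''(-3) = 28 > 0 → local minimum
  f''(1) = -12 < 0 → local maximum
  f''(4) = 21 > 0 → local minimum

Critical points: x = -3 (local minimum); x = 1 (local maximum); x = 4 (local minimum)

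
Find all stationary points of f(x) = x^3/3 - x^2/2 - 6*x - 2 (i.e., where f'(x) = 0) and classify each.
f'(x) = x^2 - x - 6

Solve f'(x) = 0:
  Factor: x^2 - x - 6 = (x - 3)*(x + 2) = 0.
  ⇒ x = -2, 3

f''(x) = 2*x - 1
Second-derivative test at each critical point:
  f''(-2) = -5 < 0 → local maximum
  f''(3) = 5 > 0 → local minimum

Critical points: x = -2 (local maximum); x = 3 (local minimum)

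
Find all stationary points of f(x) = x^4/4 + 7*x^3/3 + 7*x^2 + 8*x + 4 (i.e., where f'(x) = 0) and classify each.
f'(x) = x^3 + 7*x^2 + 14*x + 8

Solve f'(x) = 0:
  Factor: x^3 + 7*x^2 + 14*x + 8 = (x + 1)*(x + 2)*(x + 4) = 0.
  ⇒ x = -4, -2, -1

f''(x) = 3*x^2 + 14*x + 14
Second-derivative test at each critical point:
  f''(-4) = 6 > 0 → local minimum
  f''(-2) = -2 < 0 → local maximum
  f''(-1) = 3 > 0 → local minimum

Critical points: x = -4 (local minimum); x = -2 (local maximum); x = -1 (local minimum)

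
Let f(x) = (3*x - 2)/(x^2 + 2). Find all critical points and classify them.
f'(x) = (-3*x^2 + 4*x + 6)/(x^4 + 4*x^2 + 4)

Solve f'(x) = 0:
  f'(x) = -(3*x^2 - 4*x - 6)/(x^2 + 2)^2; the denominator is positive wherever f is defined, so f'(x) = 0 ⇔ -3*x^2 + 4*x + 6 = 0.
  3*x^2 - 4*x - 6 = 0 has no rational roots; quadratic formula: x = (4 ± √88)/6.
  ⇒ x = 2/3 - sqrt(22)/3 ≈ -0.8968, 2/3 + sqrt(22)/3 ≈ 2.2301

f''(x) = 2*(4*x^2*(3*x - 2) + (2 - 9*x)*(x^2 + 2))/(x^2 + 2)^3
Second-derivative test at each critical point:
  f''(-0.8968) = 1.1929 > 0 → local minimum
  f''(2.2301) = -0.1929 < 0 → local maximum

Critical points: x = 2/3 - sqrt(22)/3 ≈ -0.8968 (local minimum); x = 2/3 + sqrt(22)/3 ≈ 2.2301 (local maximum)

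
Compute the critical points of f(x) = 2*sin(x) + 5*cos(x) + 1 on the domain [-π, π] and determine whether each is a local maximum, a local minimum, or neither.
f'(x) = -5*sin(x) + 2*cos(x)

Solve f'(x) = 0 on [-π, π]:
  f'(x) = 0 ⇔ 2*cos(x) = 5*sin(x) ⇔ tan(x) = 2/5, i.e. x = arctan(2/5) + nπ; keep the solutions lying in [-π, π].
  ⇒ x = -pi + atan(2/5) ≈ -2.7611, atan(2/5) ≈ 0.3805

f''(x) = -2*sin(x) - 5*cos(x)
Second-derivative test at each critical point:
  f''(-2.7611) = 5.3852 > 0 → local minimum
  f''(0.3805) = -5.3852 < 0 → local maximum

Critical points: x = -pi + atan(2/5) ≈ -2.7611 (local minimum); x = atan(2/5) ≈ 0.3805 (local maximum)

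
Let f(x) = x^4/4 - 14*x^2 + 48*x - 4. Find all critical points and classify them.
f'(x) = x^3 - 28*x + 48

Solve f'(x) = 0:
  Factor: x^3 - 28*x + 48 = (x - 4)*(x - 2)*(x + 6) = 0.
  ⇒ x = -6, 2, 4

f''(x) = 3*x^2 - 28
Second-derivative test at each critical point:
  f''(-6) = 80 > 0 → local minimum
  f''(2) = -16 < 0 → local maximum
  f''(4) = 20 > 0 → local minimum

Critical points: x = -6 (local minimum); x = 2 (local maximum); x = 4 (local minimum)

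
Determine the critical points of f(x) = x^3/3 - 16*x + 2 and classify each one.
f'(x) = x^2 - 16

Solve f'(x) = 0:
  Factor: x^2 - 16 = (x - 4)*(x + 4) = 0.
  ⇒ x = -4, 4

f''(x) = 2*x
Second-derivative test at each critical point:
  f''(-4) = -8 < 0 → local maximum
  f''(4) = 8 > 0 → local minimum

Critical points: x = -4 (local maximum); x = 4 (local minimum)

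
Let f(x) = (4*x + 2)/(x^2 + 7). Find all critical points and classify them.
f'(x) = 4*(-x^2 - x + 7)/(x^4 + 14*x^2 + 49)

Solve f'(x) = 0:
  f'(x) = -4*(x^2 + x - 7)/(x^2 + 7)^2; the denominator is positive wherever f is defined, so f'(x) = 0 ⇔ -4*x^2 - 4*x + 28 = 0.
  Factor: -4*x^2 - 4*x + 28 = -4*(x^2 + x - 7); x^2 + x - 7 = 0 has no rational roots; quadratic formula: x = (-1 ± √29)/2.
  ⇒ x = -sqrt(29)/2 - 1/2 ≈ -3.1926, -1/2 + sqrt(29)/2 ≈ 2.1926

f''(x) = 4*(4*x^2*(2*x + 1) - (6*x + 1)*(x^2 + 7))/(x^2 + 7)^3
Second-derivative test at each critical point:
  f''(-3.1926) = 0.0729 > 0 → local minimum
  f''(2.1926) = -0.1545 < 0 → local maximum

Critical points: x = -sqrt(29)/2 - 1/2 ≈ -3.1926 (local minimum); x = -1/2 + sqrt(29)/2 ≈ 2.1926 (local maximum)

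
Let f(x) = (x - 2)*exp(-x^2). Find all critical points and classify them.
f'(x) = (-2*x*(x - 2) + 1)*exp(-x^2)

Solve f'(x) = 0:
  f'(x) = (-2*x^2 + 4*x + 1)·exp(-x^2) and exp(-x^2) > 0 for every x, so f'(x) = 0 ⇔ -2*x^2 + 4*x + 1 = 0.
  2*x^2 - 4*x - 1 = 0 has no rational roots; quadratic formula: x = (4 ± √24)/4.
  ⇒ x = 1 - sqrt(6)/2 ≈ -0.2247, 1 + sqrt(6)/2 ≈ 2.2247

f''(x) = 2*(2*x^2*(x - 2) - 3*x + 2)*exp(-x^2)
Second-derivative test at each critical point:
  f''(-0.2247) = 4.6577 > 0 → local minimum
  f''(2.2247) = -0.0347 < 0 → local maximum

Critical points: x = 1 - sqrt(6)/2 ≈ -0.2247 (local minimum); x = 1 + sqrt(6)/2 ≈ 2.2247 (local maximum)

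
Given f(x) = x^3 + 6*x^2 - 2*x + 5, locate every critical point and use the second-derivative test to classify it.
f'(x) = 3*x^2 + 12*x - 2

Solve f'(x) = 0:
  3*x^2 + 12*x - 2 = 0 has no rational roots; quadratic formula: x = (-12 ± √168)/6.
  ⇒ x = -sqrt(42)/3 - 2 ≈ -4.1602, -2 + sqrt(42)/3 ≈ 0.1602

f''(x) = 6*x + 12
Second-derivative test at each critical point:
  f''(-4.1602) = -12.9615 < 0 → local maximum
  f''(0.1602) = 12.9615 > 0 → local minimum

Critical points: x = -sqrt(42)/3 - 2 ≈ -4.1602 (local maximum); x = -2 + sqrt(42)/3 ≈ 0.1602 (local minimum)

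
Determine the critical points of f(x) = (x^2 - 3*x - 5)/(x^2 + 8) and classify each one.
f'(x) = (3*x^2 + 26*x - 24)/(x^4 + 16*x^2 + 64)

Solve f'(x) = 0:
  f'(x) = (3*x^2 + 26*x - 24)/(x^2 + 8)^2; the denominator is positive wherever f is defined, so f'(x) = 0 ⇔ 3*x^2 + 26*x - 24 = 0.
  3*x^2 + 26*x - 24 = 0 has no rational roots; quadratic formula: x = (-26 ± √964)/6.
  ⇒ x = -sqrt(241)/3 - 13/3 ≈ -9.5081, -13/3 + sqrt(241)/3 ≈ 0.8414

f''(x) = 2*(-3*x^3 - 39*x^2 + 72*x + 104)/(x^6 + 24*x^4 + 192*x^2 + 512)
Second-derivative test at each critical point:
  f''(-9.5081) = -0.0032 < 0 → local maximum
  f''(0.8414) = 0.4095 > 0 → local minimum

Critical points: x = -sqrt(241)/3 - 13/3 ≈ -9.5081 (local maximum); x = -13/3 + sqrt(241)/3 ≈ 0.8414 (local minimum)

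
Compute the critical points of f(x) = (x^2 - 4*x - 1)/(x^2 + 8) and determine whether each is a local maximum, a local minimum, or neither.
f'(x) = 2*(2*x^2 + 9*x - 16)/(x^4 + 16*x^2 + 64)

Solve f'(x) = 0:
  f'(x) = 2*(2*x^2 + 9*x - 16)/(x^2 + 8)^2; the denominator is positive wherever f is defined, so f'(x) = 0 ⇔ 4*x^2 + 18*x - 32 = 0.
  Factor: 4*x^2 + 18*x - 32 = 2*(2*x^2 + 9*x - 16); 2*x^2 + 9*x - 16 = 0 has no rational roots; quadratic formula: x = (-9 ± √209)/4.
  ⇒ x = -sqrt(209)/4 - 9/4 ≈ -5.8642, -9/4 + sqrt(209)/4 ≈ 1.3642

f''(x) = 2*(-4*x^3 - 27*x^2 + 96*x + 72)/(x^6 + 24*x^4 + 192*x^2 + 512)
Second-derivative test at each critical point:
  f''(-5.8642) = -0.0161 < 0 → local maximum
  f''(1.3642) = 0.2973 > 0 → local minimum

Critical points: x = -sqrt(209)/4 - 9/4 ≈ -5.8642 (local maximum); x = -9/4 + sqrt(209)/4 ≈ 1.3642 (local minimum)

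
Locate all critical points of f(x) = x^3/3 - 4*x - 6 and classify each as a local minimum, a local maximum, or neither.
f'(x) = x^2 - 4

Solve f'(x) = 0:
  Factor: x^2 - 4 = (x - 2)*(x + 2) = 0.
  ⇒ x = -2, 2

f''(x) = 2*x
Second-derivative test at each critical point:
  f''(-2) = -4 < 0 → local maximum
  f''(2) = 4 > 0 → local minimum

Critical points: x = -2 (local maximum); x = 2 (local minimum)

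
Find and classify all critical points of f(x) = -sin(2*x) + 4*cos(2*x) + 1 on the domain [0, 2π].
f'(x) = -8*sin(2*x) - 2*cos(2*x)

Solve f'(x) = 0 on [0, 2π]:
  f'(x) = 0 ⇔ -cos(2*x) = 4*sin(2*x) ⇔ tan(2*x) = -1/4, i.e. 2*x = arctan(-1/4) + nπ; keep the solutions lying in [0, 2π].
  ⇒ x = -atan(1/4)/2 + pi/2 ≈ 1.4483, pi - atan(1/4)/2 ≈ 3.0191, -atan(1/4)/2 + 3*pi/2 ≈ 4.5899, -atan(1/4)/2 + 2*pi ≈ 6.1607

f''(x) = 4*sin(2*x) - 16*cos(2*x)
Second-derivative test at each critical point:
  f''(1.4483) = 16.4924 > 0 → local minimum
  f''(3.0191) = -16.4924 < 0 → local maximum
  f''(4.5899) = 16.4924 > 0 → local minimum
  f''(6.1607) = -16.4924 < 0 → local maximum

Critical points: x = -atan(1/4)/2 + pi/2 ≈ 1.4483 (local minimum); x = pi - atan(1/4)/2 ≈ 3.0191 (local maximum); x = -atan(1/4)/2 + 3*pi/2 ≈ 4.5899 (local minimum); x = -atan(1/4)/2 + 2*pi ≈ 6.1607 (local maximum)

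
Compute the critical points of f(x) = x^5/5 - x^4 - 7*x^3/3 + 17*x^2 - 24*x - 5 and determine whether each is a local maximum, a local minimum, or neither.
f'(x) = x^4 - 4*x^3 - 7*x^2 + 34*x - 24

Solve f'(x) = 0:
  Factor: x^4 - 4*x^3 - 7*x^2 + 34*x - 24 = (x - 4)*(x - 2)*(x - 1)*(x + 3) = 0.
  ⇒ x = -3, 1, 2, 4

f''(x) = 4*x^3 - 12*x^2 - 14*x + 34
Second-derivative test at each critical point:
  f''(-3) = -140 < 0 → local maximum
  f''(1) = 12 > 0 → local minimum
  f''(2) = -10 < 0 → local maximum
  f''(4) = 42 > 0 → local minimum

Critical points: x = -3 (local maximum); x = 1 (local minimum); x = 2 (local maximum); x = 4 (local minimum)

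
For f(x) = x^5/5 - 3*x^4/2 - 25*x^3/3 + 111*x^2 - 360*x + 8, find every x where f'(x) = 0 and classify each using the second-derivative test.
f'(x) = x^4 - 6*x^3 - 25*x^2 + 222*x - 360

Solve f'(x) = 0:
  Factor: x^4 - 6*x^3 - 25*x^2 + 222*x - 360 = (x - 5)*(x - 4)*(x - 3)*(x + 6) = 0.
  ⇒ x = -6, 3, 4, 5

f''(x) = 4*x^3 - 18*x^2 - 50*x + 222
Second-derivative test at each critical point:
  f''(-6) = -990 < 0 → local maximum
  f''(3) = 18 > 0 → local minimum
  f''(4) = -10 < 0 → local maximum
  f''(5) = 22 > 0 → local minimum

Critical points: x = -6 (local maximum); x = 3 (local minimum); x = 4 (local maximum); x = 5 (local minimum)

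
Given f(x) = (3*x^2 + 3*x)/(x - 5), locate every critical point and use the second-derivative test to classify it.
f'(x) = 3*(x^2 - 10*x - 5)/(x^2 - 10*x + 25)

Solve f'(x) = 0:
  f'(x) = 3*(x^2 - 10*x - 5)/(x - 5)^2; the denominator is positive wherever f is defined, so f'(x) = 0 ⇔ 3*x^2 - 30*x - 15 = 0.
  Factor: 3*x^2 - 30*x - 15 = 3*(x^2 - 10*x - 5); x^2 - 10*x - 5 = 0 has no rational roots; quadratic formula: x = (10 ± √120)/2.
  ⇒ x = 5 - sqrt(30) ≈ -0.4772, 5 + sqrt(30) ≈ 10.4772

f''(x) = 180/(x^3 - 15*x^2 + 75*x - 125)
Second-derivative test at each critical point:
  f''(-0.4772) = -1.0954 < 0 → local maximum
  f''(10.4772) = 1.0954 > 0 → local minimum

Critical points: x = 5 - sqrt(30) ≈ -0.4772 (local maximum); x = 5 + sqrt(30) ≈ 10.4772 (local minimum)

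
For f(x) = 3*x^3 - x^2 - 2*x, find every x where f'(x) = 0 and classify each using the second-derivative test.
f'(x) = 9*x^2 - 2*x - 2

Solve f'(x) = 0:
  9*x^2 - 2*x - 2 = 0 has no rational roots; quadratic formula: x = (2 ± √76)/18.
  ⇒ x = 1/9 - sqrt(19)/9 ≈ -0.3732, 1/9 + sqrt(19)/9 ≈ 0.5954

f''(x) = 18*x - 2
Second-derivative test at each critical point:
  f''(-0.3732) = -8.7178 < 0 → local maximum
  f''(0.5954) = 8.7178 > 0 → local minimum

Critical points: x = 1/9 - sqrt(19)/9 ≈ -0.3732 (local maximum); x = 1/9 + sqrt(19)/9 ≈ 0.5954 (local minimum)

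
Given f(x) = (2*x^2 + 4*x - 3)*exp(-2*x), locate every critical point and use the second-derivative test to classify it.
f'(x) = 2*(-2*x^2 - 2*x + 5)*exp(-2*x)

Solve f'(x) = 0:
  f'(x) = (-4*x^2 - 4*x + 10)·exp(-2*x) and exp(-2*x) > 0 for every x, so f'(x) = 0 ⇔ -4*x^2 - 4*x + 10 = 0.
  Factor: -4*x^2 - 4*x + 10 = -2*(2*x^2 + 2*x - 5); 2*x^2 + 2*x - 5 = 0 has no rational roots; quadratic formula: x = (-2 ± √44)/4.
  ⇒ x = -sqrt(11)/2 - 1/2 ≈ -2.1583, -1/2 + sqrt(11)/2 ≈ 1.1583

f''(x) = 8*(x^2 - 3)*exp(-2*x)
Second-derivative test at each critical point:
  f''(-2.1583) = 994.1288 > 0 → local minimum
  f''(1.1583) = -1.3082 < 0 → local maximum

Critical points: x = -sqrt(11)/2 - 1/2 ≈ -2.1583 (local minimum); x = -1/2 + sqrt(11)/2 ≈ 1.1583 (local maximum)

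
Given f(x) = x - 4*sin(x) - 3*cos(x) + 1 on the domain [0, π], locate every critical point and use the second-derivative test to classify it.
f'(x) = 3*sin(x) - 4*cos(x) + 1

Solve f'(x) = 0 on [0, π]:
  f'(x) = 0 ⇔ 3*sin(x) - 4*cos(x) = -1. Write the left side as R·cos(x + φ) with R = √((-4)² + (-3)²) = 5, cos φ = -4/5, sin φ = -3/5; then cos(x + φ) = -1/5. Solve for x and keep the solutions lying in [0, π].
  ⇒ x = atan((-3 + 8*sqrt(6))/(4 + 6*sqrt(6))) ≈ 0.7259

f''(x) = 4*sin(x) + 3*cos(x)
Second-derivative test at each critical point:
  f''(0.7259) = 4.8990 > 0 → local minimum

Critical points: x = atan((-3 + 8*sqrt(6))/(4 + 6*sqrt(6))) ≈ 0.7259 (local minimum)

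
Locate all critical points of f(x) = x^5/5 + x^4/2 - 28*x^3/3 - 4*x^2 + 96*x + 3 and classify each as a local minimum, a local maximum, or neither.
f'(x) = x^4 + 2*x^3 - 28*x^2 - 8*x + 96

Solve f'(x) = 0:
  Factor: x^4 + 2*x^3 - 28*x^2 - 8*x + 96 = (x - 4)*(x - 2)*(x + 2)*(x + 6) = 0.
  ⇒ x = -6, -2, 2, 4

f''(x) = 4*x^3 + 6*x^2 - 56*x - 8
Second-derivative test at each critical point:
  f''(-6) = -320 < 0 → local maximum
  f''(-2) = 96 > 0 → local minimum
  f''(2) = -64 < 0 → local maximum
  f''(4) = 120 > 0 → local minimum

Critical points: x = -6 (local maximum); x = -2 (local minimum); x = 2 (local maximum); x = 4 (local minimum)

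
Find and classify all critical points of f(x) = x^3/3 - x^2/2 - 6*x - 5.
f'(x) = x^2 - x - 6

Solve f'(x) = 0:
  Factor: x^2 - x - 6 = (x - 3)*(x + 2) = 0.
  ⇒ x = -2, 3

f''(x) = 2*x - 1
Second-derivative test at each critical point:
  f''(-2) = -5 < 0 → local maximum
  f''(3) = 5 > 0 → local minimum

Critical points: x = -2 (local maximum); x = 3 (local minimum)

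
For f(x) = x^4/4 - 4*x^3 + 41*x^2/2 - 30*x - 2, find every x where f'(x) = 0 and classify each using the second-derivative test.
f'(x) = x^3 - 12*x^2 + 41*x - 30

Solve f'(x) = 0:
  Factor: x^3 - 12*x^2 + 41*x - 30 = (x - 6)*(x - 5)*(x - 1) = 0.
  ⇒ x = 1, 5, 6

f''(x) = 3*x^2 - 24*x + 41
Second-derivative test at each critical point:
  f''(1) = 20 > 0 → local minimum
  f''(5) = -4 < 0 → local maximum
  f''(6) = 5 > 0 → local minimum

Critical points: x = 1 (local minimum); x = 5 (local maximum); x = 6 (local minimum)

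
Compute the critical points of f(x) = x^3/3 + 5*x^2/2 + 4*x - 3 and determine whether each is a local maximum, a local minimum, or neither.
f'(x) = x^2 + 5*x + 4

Solve f'(x) = 0:
  Factor: x^2 + 5*x + 4 = (x + 1)*(x + 4) = 0.
  ⇒ x = -4, -1

f''(x) = 2*x + 5
Second-derivative test at each critical point:
  f''(-4) = -3 < 0 → local maximum
  f''(-1) = 3 > 0 → local minimum

Critical points: x = -4 (local maximum); x = -1 (local minimum)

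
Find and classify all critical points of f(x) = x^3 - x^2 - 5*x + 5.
f'(x) = 3*x^2 - 2*x - 5

Solve f'(x) = 0:
  Factor: 3*x^2 - 2*x - 5 = (x + 1)*(3*x - 5) = 0.
  ⇒ x = -1, 5/3

f''(x) = 6*x - 2
Second-derivative test at each critical point:
  f''(-1) = -8 < 0 → local maximum
  f''(5/3) = 8 > 0 → local minimum

Critical points: x = -1 (local maximum); x = 5/3 (local minimum)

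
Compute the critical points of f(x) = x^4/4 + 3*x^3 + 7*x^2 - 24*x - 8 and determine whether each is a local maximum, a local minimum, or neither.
f'(x) = x^3 + 9*x^2 + 14*x - 24

Solve f'(x) = 0:
  Factor: x^3 + 9*x^2 + 14*x - 24 = (x - 1)*(x + 4)*(x + 6) = 0.
  ⇒ x = -6, -4, 1

f''(x) = 3*x^2 + 18*x + 14
Second-derivative test at each critical point:
  f''(-6) = 14 > 0 → local minimum
  f''(-4) = -10 < 0 → local maximum
  f''(1) = 35 > 0 → local minimum

Critical points: x = -6 (local minimum); x = -4 (local maximum); x = 1 (local minimum)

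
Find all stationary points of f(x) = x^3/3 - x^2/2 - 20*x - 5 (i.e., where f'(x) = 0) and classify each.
f'(x) = x^2 - x - 20

Solve f'(x) = 0:
  Factor: x^2 - x - 20 = (x - 5)*(x + 4) = 0.
  ⇒ x = -4, 5

f''(x) = 2*x - 1
Second-derivative test at each critical point:
  f''(-4) = -9 < 0 → local maximum
  f''(5) = 9 > 0 → local minimum

Critical points: x = -4 (local maximum); x = 5 (local minimum)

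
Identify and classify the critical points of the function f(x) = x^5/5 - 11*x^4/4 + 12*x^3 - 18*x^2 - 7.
f'(x) = x*(x^3 - 11*x^2 + 36*x - 36)

Solve f'(x) = 0:
  Factor: x^4 - 11*x^3 + 36*x^2 - 36*x = x*(x - 6)*(x - 3)*(x - 2) = 0.
  ⇒ x = 0, 2, 3, 6

f''(x) = 4*x^3 - 33*x^2 + 72*x - 36
Second-derivative test at each critical point:
  f''(0) = -36 < 0 → local maximum
  f''(2) = 8 > 0 → local minimum
  f''(3) = -9 < 0 → local maximum
  f''(6) = 72 > 0 → local minimum

Critical points: x = 0 (local maximum); x = 2 (local minimum); x = 3 (local maximum); x = 6 (local minimum)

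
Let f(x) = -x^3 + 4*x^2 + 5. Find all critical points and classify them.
f'(x) = x*(8 - 3*x)

Solve f'(x) = 0:
  Factor: -3*x^2 + 8*x = -x*(3*x - 8) = 0.
  ⇒ x = 0, 8/3

f''(x) = 8 - 6*x
Second-derivative test at each critical point:
  f''(0) = 8 > 0 → local minimum
  f''(8/3) = -8 < 0 → local maximum

Critical points: x = 0 (local minimum); x = 8/3 (local maximum)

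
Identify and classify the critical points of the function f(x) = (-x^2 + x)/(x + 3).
f'(x) = (-x^2 - 6*x + 3)/(x^2 + 6*x + 9)

Solve f'(x) = 0:
  f'(x) = -(x^2 + 6*x - 3)/(x + 3)^2; the denominator is positive wherever f is defined, so f'(x) = 0 ⇔ -x^2 - 6*x + 3 = 0.
  x^2 + 6*x - 3 = 0 has no rational roots; quadratic formula: x = (-6 ± √48)/2.
  ⇒ x = -2*sqrt(3) - 3 ≈ -6.4641, -3 + 2*sqrt(3) ≈ 0.4641

f''(x) = -24/(x^3 + 9*x^2 + 27*x + 27)
Second-derivative test at each critical point:
  f''(-6.4641) = 0.5774 > 0 → local minimum
  f''(0.4641) = -0.5774 < 0 → local maximum

Critical points: x = -2*sqrt(3) - 3 ≈ -6.4641 (local minimum); x = -3 + 2*sqrt(3) ≈ 0.4641 (local maximum)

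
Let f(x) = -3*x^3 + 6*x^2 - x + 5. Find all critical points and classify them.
f'(x) = -9*x^2 + 12*x - 1

Solve f'(x) = 0:
  9*x^2 - 12*x + 1 = 0 has no rational roots; quadratic formula: x = (12 ± √108)/18.
  ⇒ x = 2/3 - sqrt(3)/3 ≈ 0.0893, sqrt(3)/3 + 2/3 ≈ 1.2440

f''(x) = 12 - 18*x
Second-derivative test at each critical point:
  f''(0.0893) = 10.3923 > 0 → local minimum
  f''(1.2440) = -10.3923 < 0 → local maximum

Critical points: x = 2/3 - sqrt(3)/3 ≈ 0.0893 (local minimum); x = sqrt(3)/3 + 2/3 ≈ 1.2440 (local maximum)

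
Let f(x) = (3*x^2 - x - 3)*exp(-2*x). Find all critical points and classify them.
f'(x) = (-6*x^2 + 8*x + 5)*exp(-2*x)

Solve f'(x) = 0:
  f'(x) = (-6*x^2 + 8*x + 5)·exp(-2*x) and exp(-2*x) > 0 for every x, so f'(x) = 0 ⇔ -6*x^2 + 8*x + 5 = 0.
  6*x^2 - 8*x - 5 = 0 has no rational roots; quadratic formula: x = (8 ± √184)/12.
  ⇒ x = 2/3 - sqrt(46)/6 ≈ -0.4637, 2/3 + sqrt(46)/6 ≈ 1.7971

f''(x) = 2*(6*x^2 - 14*x - 1)*exp(-2*x)
Second-derivative test at each critical point:
  f''(-0.4637) = 34.2920 > 0 → local minimum
  f''(1.7971) = -0.3728 < 0 → local maximum

Critical points: x = 2/3 - sqrt(46)/6 ≈ -0.4637 (local minimum); x = 2/3 + sqrt(46)/6 ≈ 1.7971 (local maximum)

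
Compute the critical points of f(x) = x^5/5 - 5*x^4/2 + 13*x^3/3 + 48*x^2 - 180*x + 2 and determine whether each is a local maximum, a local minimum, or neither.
f'(x) = x^4 - 10*x^3 + 13*x^2 + 96*x - 180

Solve f'(x) = 0:
  Factor: x^4 - 10*x^3 + 13*x^2 + 96*x - 180 = (x - 6)*(x - 5)*(x - 2)*(x + 3) = 0.
  ⇒ x = -3, 2, 5, 6

f''(x) = 4*x^3 - 30*x^2 + 26*x + 96
Second-derivative test at each critical point:
  f''(-3) = -360 < 0 → local maximum
  f''(2) = 60 > 0 → local minimum
  f''(5) = -24 < 0 → local maximum
  f''(6) = 36 > 0 → local minimum

Critical points: x = -3 (local maximum); x = 2 (local minimum); x = 5 (local maximum); x = 6 (local minimum)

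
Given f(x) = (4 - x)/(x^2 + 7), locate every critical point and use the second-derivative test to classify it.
f'(x) = (-x^2 + 2*x*(x - 4) - 7)/(x^2 + 7)^2

Solve f'(x) = 0:
  f'(x) = (x^2 - 8*x - 7)/(x^2 + 7)^2; the denominator is positive wherever f is defined, so f'(x) = 0 ⇔ x^2 - 8*x - 7 = 0.
  x^2 - 8*x - 7 = 0 has no rational roots; quadratic formula: x = (8 ± √92)/2.
  ⇒ x = 4 - sqrt(23) ≈ -0.7958, 4 + sqrt(23) ≈ 8.7958

f''(x) = 2*(4*x^2*(4 - x) + (3*x - 4)*(x^2 + 7))/(x^2 + 7)^3
Second-derivative test at each critical point:
  f''(-0.7958) = -0.1646 < 0 → local maximum
  f''(8.7958) = 0.0013 > 0 → local minimum

Critical points: x = 4 - sqrt(23) ≈ -0.7958 (local maximum); x = 4 + sqrt(23) ≈ 8.7958 (local minimum)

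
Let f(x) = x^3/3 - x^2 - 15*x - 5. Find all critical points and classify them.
f'(x) = x^2 - 2*x - 15

Solve f'(x) = 0:
  Factor: x^2 - 2*x - 15 = (x - 5)*(x + 3) = 0.
  ⇒ x = -3, 5

f''(x) = 2*x - 2
Second-derivative test at each critical point:
  f''(-3) = -8 < 0 → local maximum
  f''(5) = 8 > 0 → local minimum

Critical points: x = -3 (local maximum); x = 5 (local minimum)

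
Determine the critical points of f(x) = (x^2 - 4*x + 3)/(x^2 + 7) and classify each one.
f'(x) = 4*(x^2 + 2*x - 7)/(x^4 + 14*x^2 + 49)

Solve f'(x) = 0:
  f'(x) = 4*(x^2 + 2*x - 7)/(x^2 + 7)^2; the denominator is positive wherever f is defined, so f'(x) = 0 ⇔ 4*x^2 + 8*x - 28 = 0.
  Factor: 4*x^2 + 8*x - 28 = 4*(x^2 + 2*x - 7); x^2 + 2*x - 7 = 0 has no rational roots; quadratic formula: x = (-2 ± √32)/2.
  ⇒ x = -2*sqrt(2) - 1 ≈ -3.8284, -1 + 2*sqrt(2) ≈ 1.8284

f''(x) = 8*(-x^3 - 3*x^2 + 21*x + 7)/(x^6 + 21*x^4 + 147*x^2 + 343)
Second-derivative test at each critical point:
  f''(-3.8284) = -0.0482 < 0 → local maximum
  f''(1.8284) = 0.2115 > 0 → local minimum

Critical points: x = -2*sqrt(2) - 1 ≈ -3.8284 (local maximum); x = -1 + 2*sqrt(2) ≈ 1.8284 (local minimum)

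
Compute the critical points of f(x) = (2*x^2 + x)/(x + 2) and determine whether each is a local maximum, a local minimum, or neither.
f'(x) = 2*(x^2 + 4*x + 1)/(x^2 + 4*x + 4)

Solve f'(x) = 0:
  f'(x) = 2*(x^2 + 4*x + 1)/(x + 2)^2; the denominator is positive wherever f is defined, so f'(x) = 0 ⇔ 2*x^2 + 8*x + 2 = 0.
  Factor: 2*x^2 + 8*x + 2 = 2*(x^2 + 4*x + 1); x^2 + 4*x + 1 = 0 has no rational roots; quadratic formula: x = (-4 ± √12)/2.
  ⇒ x = -2 - sqrt(3) ≈ -3.7321, -2 + sqrt(3) ≈ -0.2679

f''(x) = 12/(x^3 + 6*x^2 + 12*x + 8)
Second-derivative test at each critical point:
  f''(-3.7321) = -2.3094 < 0 → local maximum
  f''(-0.2679) = 2.3094 > 0 → local minimum

Critical points: x = -2 - sqrt(3) ≈ -3.7321 (local maximum); x = -2 + sqrt(3) ≈ -0.2679 (local minimum)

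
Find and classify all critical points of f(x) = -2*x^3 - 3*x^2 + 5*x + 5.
f'(x) = -6*x^2 - 6*x + 5

Solve f'(x) = 0:
  6*x^2 + 6*x - 5 = 0 has no rational roots; quadratic formula: x = (-6 ± √156)/12.
  ⇒ x = -sqrt(39)/6 - 1/2 ≈ -1.5408, -1/2 + sqrt(39)/6 ≈ 0.5408

f''(x) = -12*x - 6
Second-derivative test at each critical point:
  f''(-1.5408) = 12.4900 > 0 → local minimum
  f''(0.5408) = -12.4900 < 0 → local maximum

Critical points: x = -sqrt(39)/6 - 1/2 ≈ -1.5408 (local minimum); x = -1/2 + sqrt(39)/6 ≈ 0.5408 (local maximum)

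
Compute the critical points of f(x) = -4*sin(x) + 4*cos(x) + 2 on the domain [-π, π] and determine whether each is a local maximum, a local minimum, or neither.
f'(x) = -4*sqrt(2)*sin(x + pi/4)

Solve f'(x) = 0 on [-π, π]:
  f'(x) = 0 ⇔ -4*cos(x) = 4*sin(x) ⇔ tan(x) = -1, i.e. x = arctan(-1) + nπ; keep the solutions lying in [-π, π].
  ⇒ x = -pi/4 ≈ -0.7854, 3*pi/4 ≈ 2.3562

f''(x) = -4*sqrt(2)*cos(x + pi/4)
Second-derivative test at each critical point:
  f''(-0.7854) = -5.6569 < 0 → local maximum
  f''(2.3562) = 5.6569 > 0 → local minimum

Critical points: x = -pi/4 ≈ -0.7854 (local maximum); x = 3*pi/4 ≈ 2.3562 (local minimum)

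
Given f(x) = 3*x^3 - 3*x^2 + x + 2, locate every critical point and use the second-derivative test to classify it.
f'(x) = 9*x^2 - 6*x + 1

Solve f'(x) = 0:
  Factor: 9*x^2 - 6*x + 1 = (3*x - 1)^2 = 0.
  ⇒ x = 1/3

f''(x) = 18*x - 6
Second-derivative test at each critical point:
  f''(1/3) = 0, so the second-derivative test is inconclusive; use the first-derivative test: f'(1/12) = 0.5625, f'(7/12) = 0.5625 — f' is positive on both sides (no sign change) → neither a local maximum nor a local minimum

Critical points: x = 1/3 (neither)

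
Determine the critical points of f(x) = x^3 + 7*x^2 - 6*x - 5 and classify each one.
f'(x) = 3*x^2 + 14*x - 6

Solve f'(x) = 0:
  3*x^2 + 14*x - 6 = 0 has no rational roots; quadratic formula: x = (-14 ± √268)/6.
  ⇒ x = -sqrt(67)/3 - 7/3 ≈ -5.0618, -7/3 + sqrt(67)/3 ≈ 0.3951

f''(x) = 6*x + 14
Second-derivative test at each critical point:
  f''(-5.0618) = -16.3707 < 0 → local maximum
  f''(0.3951) = 16.3707 > 0 → local minimum

Critical points: x = -sqrt(67)/3 - 7/3 ≈ -5.0618 (local maximum); x = -7/3 + sqrt(67)/3 ≈ 0.3951 (local minimum)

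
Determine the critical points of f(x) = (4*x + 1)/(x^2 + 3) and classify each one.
f'(x) = 2*(-2*x^2 - x + 6)/(x^4 + 6*x^2 + 9)

Solve f'(x) = 0:
  f'(x) = -2*(x + 2)*(2*x - 3)/(x^2 + 3)^2; the denominator is positive wherever f is defined, so f'(x) = 0 ⇔ -4*x^2 - 2*x + 12 = 0.
  Factor: -4*x^2 - 2*x + 12 = -2*(x + 2)*(2*x - 3) = 0.
  ⇒ x = -2, 3/2

f''(x) = 2*(4*x^2*(4*x + 1) - (12*x + 1)*(x^2 + 3))/(x^2 + 3)^3
Second-derivative test at each critical point:
  f''(-2) = 2/7 > 0 → local minimum
  f''(3/2) = -32/63 < 0 → local maximum

Critical points: x = -2 (local minimum); x = 3/2 (local maximum)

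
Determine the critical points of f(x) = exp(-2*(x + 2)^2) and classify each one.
f'(x) = 4*(-x - 2)*exp(-2*(x + 2)^2)

Solve f'(x) = 0:
  f'(x) = (-4*x - 8)·exp(-2*(x + 2)^2) and exp(-2*(x + 2)^2) > 0 for every x, so f'(x) = 0 ⇔ -4*x - 8 = 0.
  Factor: -4*x - 8 = -4*(x + 2) = 0.
  ⇒ x = -2

f''(x) = 4*(4*(x + 2)^2 - 1)*exp(-2*(x + 2)^2)
Second-derivative test at each critical point:
  f''(-2) = -4 < 0 → local maximum

Critical points: x = -2 (local maximum)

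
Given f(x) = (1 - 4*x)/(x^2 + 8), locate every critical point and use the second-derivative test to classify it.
f'(x) = 2*(2*x^2 - x - 16)/(x^4 + 16*x^2 + 64)

Solve f'(x) = 0:
  f'(x) = 2*(2*x^2 - x - 16)/(x^2 + 8)^2; the denominator is positive wherever f is defined, so f'(x) = 0 ⇔ 4*x^2 - 2*x - 32 = 0.
  Factor: 4*x^2 - 2*x - 32 = 2*(2*x^2 - x - 16); 2*x^2 - x - 16 = 0 has no rational roots; quadratic formula: x = (1 ± √129)/4.
  ⇒ x = 1/4 - sqrt(129)/4 ≈ -2.5895, 1/4 + sqrt(129)/4 ≈ 3.0895

f''(x) = 2*(4*x^2*(1 - 4*x) + (12*x - 1)*(x^2 + 8))/(x^2 + 8)^3
Second-derivative test at each critical point:
  f''(-2.5895) = -0.1050 < 0 → local maximum
  f''(3.0895) = 0.0738 > 0 → local minimum

Critical points: x = 1/4 - sqrt(129)/4 ≈ -2.5895 (local maximum); x = 1/4 + sqrt(129)/4 ≈ 3.0895 (local minimum)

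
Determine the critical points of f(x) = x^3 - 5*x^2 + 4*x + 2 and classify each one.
f'(x) = 3*x^2 - 10*x + 4

Solve f'(x) = 0:
  3*x^2 - 10*x + 4 = 0 has no rational roots; quadratic formula: x = (10 ± √52)/6.
  ⇒ x = 5/3 - sqrt(13)/3 ≈ 0.4648, sqrt(13)/3 + 5/3 ≈ 2.8685

f''(x) = 6*x - 10
Second-derivative test at each critical point:
  f''(0.4648) = -7.2111 < 0 → local maximum
  f''(2.8685) = 7.2111 > 0 → local minimum

Critical points: x = 5/3 - sqrt(13)/3 ≈ 0.4648 (local maximum); x = sqrt(13)/3 + 5/3 ≈ 2.8685 (local minimum)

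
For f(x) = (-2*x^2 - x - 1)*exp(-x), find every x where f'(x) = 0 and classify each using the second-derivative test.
f'(x) = x*(2*x - 3)*exp(-x)

Solve f'(x) = 0:
  f'(x) = (2*x^2 - 3*x)·exp(-x) and exp(-x) > 0 for every x, so f'(x) = 0 ⇔ 2*x^2 - 3*x = 0.
  Factor: 2*x^2 - 3*x = x*(2*x - 3) = 0.
  ⇒ x = 0, 3/2

f''(x) = (-2*x^2 + 7*x - 3)*exp(-x)
Second-derivative test at each critical point:
  f''(0) = -3 < 0 → local maximum
  f''(3/2) = 0.6694 > 0 → local minimum

Critical points: x = 0 (local maximum); x = 3/2 (local minimum)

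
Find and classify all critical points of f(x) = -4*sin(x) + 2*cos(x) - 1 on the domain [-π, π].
f'(x) = -2*sin(x) - 4*cos(x)

Solve f'(x) = 0 on [-π, π]:
  f'(x) = 0 ⇔ -4*cos(x) = 2*sin(x) ⇔ tan(x) = -2, i.e. x = arctan(-2) + nπ; keep the solutions lying in [-π, π].
  ⇒ x = -atan(2) ≈ -1.1071, pi - atan(2) ≈ 2.0344

f''(x) = 4*sin(x) - 2*cos(x)
Second-derivative test at each critical point:
  f''(-1.1071) = -4.4721 < 0 → local maximum
  f''(2.0344) = 4.4721 > 0 → local minimum

Critical points: x = -atan(2) ≈ -1.1071 (local maximum); x = pi - atan(2) ≈ 2.0344 (local minimum)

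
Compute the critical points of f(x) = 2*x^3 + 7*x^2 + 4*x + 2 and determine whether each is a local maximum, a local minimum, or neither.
f'(x) = 6*x^2 + 14*x + 4

Solve f'(x) = 0:
  Factor: 6*x^2 + 14*x + 4 = 2*(x + 2)*(3*x + 1) = 0.
  ⇒ x = -2, -1/3

f''(x) = 12*x + 14
Second-derivative test at each critical point:
  f''(-2) = -10 < 0 → local maximum
  f''(-1/3) = 10 > 0 → local minimum

Critical points: x = -2 (local maximum); x = -1/3 (local minimum)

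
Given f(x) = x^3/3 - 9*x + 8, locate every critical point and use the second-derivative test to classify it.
f'(x) = x^2 - 9

Solve f'(x) = 0:
  Factor: x^2 - 9 = (x - 3)*(x + 3) = 0.
  ⇒ x = -3, 3

f''(x) = 2*x
Second-derivative test at each critical point:
  f''(-3) = -6 < 0 → local maximum
  f''(3) = 6 > 0 → local minimum

Critical points: x = -3 (local maximum); x = 3 (local minimum)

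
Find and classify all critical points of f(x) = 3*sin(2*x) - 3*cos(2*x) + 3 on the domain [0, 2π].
f'(x) = 6*sqrt(2)*sin(2*x + pi/4)

Solve f'(x) = 0 on [0, 2π]:
  f'(x) = 0 ⇔ 3*cos(2*x) = -3*sin(2*x) ⇔ tan(2*x) = -1, i.e. 2*x = arctan(-1) + nπ; keep the solutions lying in [0, 2π].
  ⇒ x = 3*pi/8 ≈ 1.1781, 7*pi/8 ≈ 2.7489, 11*pi/8 ≈ 4.3197, 15*pi/8 ≈ 5.8905

f''(x) = 12*sqrt(2)*cos(2*x + pi/4)
Second-derivative test at each critical point:
  f''(1.1781) = -16.9706 < 0 → local maximum
  f''(2.7489) = 16.9706 > 0 → local minimum
  f''(4.3197) = -16.9706 < 0 → local maximum
  f''(5.8905) = 16.9706 > 0 → local minimum

Critical points: x = 3*pi/8 ≈ 1.1781 (local maximum); x = 7*pi/8 ≈ 2.7489 (local minimum); x = 11*pi/8 ≈ 4.3197 (local maximum); x = 15*pi/8 ≈ 5.8905 (local minimum)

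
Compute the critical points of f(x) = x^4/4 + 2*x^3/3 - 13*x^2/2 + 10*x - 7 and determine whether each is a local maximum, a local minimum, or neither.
f'(x) = x^3 + 2*x^2 - 13*x + 10

Solve f'(x) = 0:
  Factor: x^3 + 2*x^2 - 13*x + 10 = (x - 2)*(x - 1)*(x + 5) = 0.
  ⇒ x = -5, 1, 2

f''(x) = 3*x^2 + 4*x - 13
Second-derivative test at each critical point:
  f''(-5) = 42 > 0 → local minimum
  f''(1) = -6 < 0 → local maximum
  f''(2) = 7 > 0 → local minimum

Critical points: x = -5 (local minimum); x = 1 (local maximum); x = 2 (local minimum)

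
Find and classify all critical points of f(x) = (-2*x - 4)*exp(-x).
f'(x) = 2*(x + 1)*exp(-x)

Solve f'(x) = 0:
  f'(x) = (2*x + 2)·exp(-x) and exp(-x) > 0 for every x, so f'(x) = 0 ⇔ 2*x + 2 = 0.
  Factor: 2*x + 2 = 2*(x + 1) = 0.
  ⇒ x = -1

f''(x) = -2*x*exp(-x)
Second-derivative test at each critical point:
  f''(-1) = 5.4366 > 0 → local minimum

Critical points: x = -1 (local minimum)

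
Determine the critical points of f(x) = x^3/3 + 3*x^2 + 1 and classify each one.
f'(x) = x*(x + 6)

Solve f'(x) = 0:
  Factor: x^2 + 6*x = x*(x + 6) = 0.
  ⇒ x = -6, 0

f''(x) = 2*x + 6
Second-derivative test at each critical point:
  f''(-6) = -6 < 0 → local maximum
  f''(0) = 6 > 0 → local minimum

Critical points: x = -6 (local maximum); x = 0 (local minimum)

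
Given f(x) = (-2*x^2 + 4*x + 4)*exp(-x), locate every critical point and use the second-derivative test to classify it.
f'(x) = 2*x*(x - 4)*exp(-x)

Solve f'(x) = 0:
  f'(x) = (2*x^2 - 8*x)·exp(-x) and exp(-x) > 0 for every x, so f'(x) = 0 ⇔ 2*x^2 - 8*x = 0.
  Factor: 2*x^2 - 8*x = 2*x*(x - 4) = 0.
  ⇒ x = 0, 4

f''(x) = 2*(-x^2 + 6*x - 4)*exp(-x)
Second-derivative test at each critical point:
  f''(0) = -8 < 0 → local maximum
  f''(4) = 0.1465 > 0 → local minimum

Critical points: x = 0 (local maximum); x = 4 (local minimum)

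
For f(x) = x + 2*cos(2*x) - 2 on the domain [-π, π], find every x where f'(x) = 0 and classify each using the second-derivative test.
f'(x) = 1 - 4*sin(2*x)

Solve f'(x) = 0 on [-π, π]:
  f'(x) = 0 ⇔ sin(2*x) = 1/4, i.e. 2*x = arcsin(1/4) + 2nπ or 2*x = π − arcsin(1/4) + 2nπ; keep the solutions lying in [-π, π].
  ⇒ x = -pi + asin(1/4)/2 ≈ -3.0153, -pi/2 - asin(1/4)/2 ≈ -1.6971, asin(1/4)/2 ≈ 0.1263, -asin(1/4)/2 + pi/2 ≈ 1.4445

f''(x) = -8*cos(2*x)
Second-derivative test at each critical point:
  f''(-3.0153) = -7.7460 < 0 → local maximum
  f''(-1.6971) = 7.7460 > 0 → local minimum
  f''(0.1263) = -7.7460 < 0 → local maximum
  f''(1.4445) = 7.7460 > 0 → local minimum

Critical points: x = -pi + asin(1/4)/2 ≈ -3.0153 (local maximum); x = -pi/2 - asin(1/4)/2 ≈ -1.6971 (local minimum); x = asin(1/4)/2 ≈ 0.1263 (local maximum); x = -asin(1/4)/2 + pi/2 ≈ 1.4445 (local minimum)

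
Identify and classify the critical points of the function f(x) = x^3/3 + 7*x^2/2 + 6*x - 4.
f'(x) = x^2 + 7*x + 6

Solve f'(x) = 0:
  Factor: x^2 + 7*x + 6 = (x + 1)*(x + 6) = 0.
  ⇒ x = -6, -1

f''(x) = 2*x + 7
Second-derivative test at each critical point:
  f''(-6) = -5 < 0 → local maximum
  f''(-1) = 5 > 0 → local minimum

Critical points: x = -6 (local maximum); x = -1 (local minimum)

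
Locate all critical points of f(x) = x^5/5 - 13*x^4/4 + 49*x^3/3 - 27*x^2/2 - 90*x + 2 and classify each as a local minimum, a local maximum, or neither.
f'(x) = x^4 - 13*x^3 + 49*x^2 - 27*x - 90

Solve f'(x) = 0:
  Factor: x^4 - 13*x^3 + 49*x^2 - 27*x - 90 = (x - 6)*(x - 5)*(x - 3)*(x + 1) = 0.
  ⇒ x = -1, 3, 5, 6

f''(x) = 4*x^3 - 39*x^2 + 98*x - 27
Second-derivative test at each critical point:
  f''(-1) = -168 < 0 → local maximum
  f''(3) = 24 > 0 → local minimum
  f''(5) = -12 < 0 → local maximum
  f''(6) = 21 > 0 → local minimum

Critical points: x = -1 (local maximum); x = 3 (local minimum); x = 5 (local maximum); x = 6 (local minimum)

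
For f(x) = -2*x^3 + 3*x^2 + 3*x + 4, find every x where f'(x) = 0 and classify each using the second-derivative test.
f'(x) = -6*x^2 + 6*x + 3

Solve f'(x) = 0:
  Factor: -6*x^2 + 6*x + 3 = -3*(2*x^2 - 2*x - 1); 2*x^2 - 2*x - 1 = 0 has no rational roots; quadratic formula: x = (2 ± √12)/4.
  ⇒ x = 1/2 - sqrt(3)/2 ≈ -0.3660, 1/2 + sqrt(3)/2 ≈ 1.3660

f''(x) = 6 - 12*x
Second-derivative test at each critical point:
  f''(-0.3660) = 10.3923 > 0 → local minimum
  f''(1.3660) = -10.3923 < 0 → local maximum

Critical points: x = 1/2 - sqrt(3)/2 ≈ -0.3660 (local minimum); x = 1/2 + sqrt(3)/2 ≈ 1.3660 (local maximum)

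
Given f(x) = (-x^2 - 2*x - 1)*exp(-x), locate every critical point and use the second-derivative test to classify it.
f'(x) = (x^2 - 1)*exp(-x)

Solve f'(x) = 0:
  f'(x) = (x^2 - 1)·exp(-x) and exp(-x) > 0 for every x, so f'(x) = 0 ⇔ x^2 - 1 = 0.
  Factor: x^2 - 1 = (x - 1)*(x + 1) = 0.
  ⇒ x = -1, 1

f''(x) = (-x^2 + 2*x + 1)*exp(-x)
Second-derivative test at each critical point:
  f''(-1) = -5.4366 < 0 → local maximum
  f''(1) = 0.7358 > 0 → local minimum

Critical points: x = -1 (local maximum); x = 1 (local minimum)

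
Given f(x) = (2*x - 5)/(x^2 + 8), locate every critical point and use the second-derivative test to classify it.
f'(x) = 2*(-x^2 + 5*x + 8)/(x^4 + 16*x^2 + 64)

Solve f'(x) = 0:
  f'(x) = -2*(x^2 - 5*x - 8)/(x^2 + 8)^2; the denominator is positive wherever f is defined, so f'(x) = 0 ⇔ -2*x^2 + 10*x + 16 = 0.
  Factor: -2*x^2 + 10*x + 16 = -2*(x^2 - 5*x - 8); x^2 - 5*x - 8 = 0 has no rational roots; quadratic formula: x = (5 ± √57)/2.
  ⇒ x = 5/2 - sqrt(57)/2 ≈ -1.2749, 5/2 + sqrt(57)/2 ≈ 6.2749

f''(x) = 2*(4*x^2*(2*x - 5) + (5 - 6*x)*(x^2 + 8))/(x^2 + 8)^3
Second-derivative test at each critical point:
  f''(-1.2749) = 0.1630 > 0 → local minimum
  f''(6.2749) = -0.0067 < 0 → local maximum

Critical points: x = 5/2 - sqrt(57)/2 ≈ -1.2749 (local minimum); x = 5/2 + sqrt(57)/2 ≈ 6.2749 (local maximum)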